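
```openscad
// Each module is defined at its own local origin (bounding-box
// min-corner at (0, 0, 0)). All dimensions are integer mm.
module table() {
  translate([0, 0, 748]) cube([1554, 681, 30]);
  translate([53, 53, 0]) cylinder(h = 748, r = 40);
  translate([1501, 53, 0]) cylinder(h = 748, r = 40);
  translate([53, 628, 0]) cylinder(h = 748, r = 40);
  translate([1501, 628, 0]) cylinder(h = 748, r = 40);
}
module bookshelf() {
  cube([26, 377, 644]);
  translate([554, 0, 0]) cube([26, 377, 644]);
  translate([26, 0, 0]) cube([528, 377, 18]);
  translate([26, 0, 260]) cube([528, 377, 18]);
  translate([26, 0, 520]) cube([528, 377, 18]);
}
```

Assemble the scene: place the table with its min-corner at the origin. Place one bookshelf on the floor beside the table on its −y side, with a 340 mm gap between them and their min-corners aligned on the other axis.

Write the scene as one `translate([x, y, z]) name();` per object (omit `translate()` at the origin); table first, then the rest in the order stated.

table();
translate([0, -717, 0]) bookshelf();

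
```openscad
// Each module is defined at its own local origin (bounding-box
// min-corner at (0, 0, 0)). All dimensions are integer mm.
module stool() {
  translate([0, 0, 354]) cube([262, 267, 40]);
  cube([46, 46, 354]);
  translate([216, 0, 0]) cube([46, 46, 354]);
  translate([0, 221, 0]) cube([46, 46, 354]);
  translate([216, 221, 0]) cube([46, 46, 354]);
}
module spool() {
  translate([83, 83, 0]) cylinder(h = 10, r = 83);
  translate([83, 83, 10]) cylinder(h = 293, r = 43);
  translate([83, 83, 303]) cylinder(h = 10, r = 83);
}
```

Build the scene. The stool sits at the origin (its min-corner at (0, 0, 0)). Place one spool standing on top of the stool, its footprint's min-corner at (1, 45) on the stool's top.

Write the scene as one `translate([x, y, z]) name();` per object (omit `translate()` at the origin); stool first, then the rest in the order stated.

stool();
translate([1, 45, 394]) spool();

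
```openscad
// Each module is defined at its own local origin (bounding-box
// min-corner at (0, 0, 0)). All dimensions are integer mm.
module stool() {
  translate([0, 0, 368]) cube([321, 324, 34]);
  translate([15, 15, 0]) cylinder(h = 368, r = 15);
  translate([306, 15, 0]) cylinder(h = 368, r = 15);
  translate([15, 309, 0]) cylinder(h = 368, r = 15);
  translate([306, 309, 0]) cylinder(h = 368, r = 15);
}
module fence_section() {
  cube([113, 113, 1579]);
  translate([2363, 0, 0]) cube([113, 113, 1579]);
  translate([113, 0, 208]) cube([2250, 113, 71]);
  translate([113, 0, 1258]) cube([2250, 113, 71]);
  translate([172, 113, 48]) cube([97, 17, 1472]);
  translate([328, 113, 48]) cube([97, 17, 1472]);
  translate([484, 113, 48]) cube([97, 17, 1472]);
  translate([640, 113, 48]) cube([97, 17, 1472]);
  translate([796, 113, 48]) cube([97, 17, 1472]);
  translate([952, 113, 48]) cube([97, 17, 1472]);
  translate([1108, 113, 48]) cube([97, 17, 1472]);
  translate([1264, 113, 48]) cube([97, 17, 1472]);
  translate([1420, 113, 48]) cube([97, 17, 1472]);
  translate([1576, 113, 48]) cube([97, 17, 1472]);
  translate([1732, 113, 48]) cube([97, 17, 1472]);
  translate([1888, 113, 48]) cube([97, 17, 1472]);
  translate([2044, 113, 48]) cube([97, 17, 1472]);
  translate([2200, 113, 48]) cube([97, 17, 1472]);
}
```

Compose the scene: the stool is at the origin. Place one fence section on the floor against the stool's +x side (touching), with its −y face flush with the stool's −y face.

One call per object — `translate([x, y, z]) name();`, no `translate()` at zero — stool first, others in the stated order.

stool();
translate([321, 0, 0]) fence_section();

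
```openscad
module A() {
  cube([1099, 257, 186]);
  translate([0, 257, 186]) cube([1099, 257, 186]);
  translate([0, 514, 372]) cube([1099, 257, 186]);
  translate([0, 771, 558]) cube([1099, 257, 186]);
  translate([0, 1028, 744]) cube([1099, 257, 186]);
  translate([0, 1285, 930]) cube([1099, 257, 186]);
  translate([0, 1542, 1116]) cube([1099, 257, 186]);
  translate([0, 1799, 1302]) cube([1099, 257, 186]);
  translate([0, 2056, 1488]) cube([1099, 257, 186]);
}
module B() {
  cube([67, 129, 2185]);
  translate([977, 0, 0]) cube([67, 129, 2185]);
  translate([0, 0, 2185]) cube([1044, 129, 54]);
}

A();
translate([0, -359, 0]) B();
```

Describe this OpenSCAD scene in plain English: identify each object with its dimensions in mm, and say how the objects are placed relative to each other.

A is a run of 9 identical solid stair steps. Each tread is 1099×257 mm and each step block is 186 mm high. Step 1 rests on the floor; step k is offset from step 1 by (k−1)×257 mm in y and (k−1)×186 mm in z.

B is a rectangular door frame: two vertical jambs of 67×129 mm section, 2185 mm tall, with a clear opening 910 mm wide between their inner faces. A header 54 mm tall and 129 mm deep lies on top of the jambs and spans the full outside width.

The door frame is on the floor beside the staircase on its −y side.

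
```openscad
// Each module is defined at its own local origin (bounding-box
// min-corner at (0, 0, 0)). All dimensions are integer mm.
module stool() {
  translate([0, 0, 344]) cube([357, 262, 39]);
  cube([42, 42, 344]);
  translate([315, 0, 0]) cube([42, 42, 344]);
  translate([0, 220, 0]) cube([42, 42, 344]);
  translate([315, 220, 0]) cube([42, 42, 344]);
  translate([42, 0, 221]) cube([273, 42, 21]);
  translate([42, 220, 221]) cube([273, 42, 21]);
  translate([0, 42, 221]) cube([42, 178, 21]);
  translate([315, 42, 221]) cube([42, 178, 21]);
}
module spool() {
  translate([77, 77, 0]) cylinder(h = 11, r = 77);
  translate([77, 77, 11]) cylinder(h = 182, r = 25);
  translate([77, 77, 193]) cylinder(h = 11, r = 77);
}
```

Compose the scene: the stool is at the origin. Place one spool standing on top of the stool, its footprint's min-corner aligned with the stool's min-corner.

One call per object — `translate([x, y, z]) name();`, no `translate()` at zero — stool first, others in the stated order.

stool();
translate([0, 0, 383]) spool();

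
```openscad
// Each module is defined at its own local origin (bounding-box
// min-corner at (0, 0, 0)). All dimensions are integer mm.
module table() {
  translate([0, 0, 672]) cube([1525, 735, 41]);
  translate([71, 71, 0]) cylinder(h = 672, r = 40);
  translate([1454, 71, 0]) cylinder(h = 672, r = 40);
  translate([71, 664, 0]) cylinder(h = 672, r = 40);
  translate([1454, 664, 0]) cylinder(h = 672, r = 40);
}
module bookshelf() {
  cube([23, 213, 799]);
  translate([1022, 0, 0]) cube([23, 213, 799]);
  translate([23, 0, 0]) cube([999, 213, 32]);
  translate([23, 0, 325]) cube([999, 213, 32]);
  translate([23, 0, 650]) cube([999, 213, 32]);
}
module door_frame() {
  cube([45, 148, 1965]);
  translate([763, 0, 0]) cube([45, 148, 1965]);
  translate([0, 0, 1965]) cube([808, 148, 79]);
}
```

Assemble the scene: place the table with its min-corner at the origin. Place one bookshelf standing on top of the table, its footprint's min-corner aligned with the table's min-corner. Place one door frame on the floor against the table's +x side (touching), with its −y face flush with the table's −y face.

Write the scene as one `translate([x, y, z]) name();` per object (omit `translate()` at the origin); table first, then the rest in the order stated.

table();
translate([0, 0, 713]) bookshelf();
translate([1525, 0, 0]) door_frame();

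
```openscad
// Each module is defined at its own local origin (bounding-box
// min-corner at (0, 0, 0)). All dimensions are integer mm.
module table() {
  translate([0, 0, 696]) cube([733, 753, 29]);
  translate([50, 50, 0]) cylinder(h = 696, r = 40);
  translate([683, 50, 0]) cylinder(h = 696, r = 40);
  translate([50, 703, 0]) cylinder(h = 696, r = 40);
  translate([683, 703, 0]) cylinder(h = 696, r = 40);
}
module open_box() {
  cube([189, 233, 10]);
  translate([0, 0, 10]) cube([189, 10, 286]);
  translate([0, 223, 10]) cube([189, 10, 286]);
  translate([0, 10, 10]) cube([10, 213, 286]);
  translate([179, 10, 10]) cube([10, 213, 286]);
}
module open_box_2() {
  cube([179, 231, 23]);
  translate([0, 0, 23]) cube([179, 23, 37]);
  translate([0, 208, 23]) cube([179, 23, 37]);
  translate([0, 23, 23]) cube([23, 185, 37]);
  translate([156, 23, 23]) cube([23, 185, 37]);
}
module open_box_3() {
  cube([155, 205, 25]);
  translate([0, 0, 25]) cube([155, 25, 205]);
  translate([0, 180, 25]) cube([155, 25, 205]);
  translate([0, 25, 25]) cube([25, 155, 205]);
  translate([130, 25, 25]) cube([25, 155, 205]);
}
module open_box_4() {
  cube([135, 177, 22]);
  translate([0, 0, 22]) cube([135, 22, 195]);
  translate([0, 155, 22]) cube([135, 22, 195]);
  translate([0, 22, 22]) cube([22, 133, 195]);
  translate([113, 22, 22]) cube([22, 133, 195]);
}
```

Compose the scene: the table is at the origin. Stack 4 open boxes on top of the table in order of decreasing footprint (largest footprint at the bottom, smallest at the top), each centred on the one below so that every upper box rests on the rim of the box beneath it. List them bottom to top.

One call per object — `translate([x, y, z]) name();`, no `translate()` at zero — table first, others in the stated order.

table();
translate([272, 260, 725]) open_box();
translate([277, 261, 1021]) open_box_2();
translate([289, 274, 1081]) open_box_3();
translate([299, 288, 1311]) open_box_4();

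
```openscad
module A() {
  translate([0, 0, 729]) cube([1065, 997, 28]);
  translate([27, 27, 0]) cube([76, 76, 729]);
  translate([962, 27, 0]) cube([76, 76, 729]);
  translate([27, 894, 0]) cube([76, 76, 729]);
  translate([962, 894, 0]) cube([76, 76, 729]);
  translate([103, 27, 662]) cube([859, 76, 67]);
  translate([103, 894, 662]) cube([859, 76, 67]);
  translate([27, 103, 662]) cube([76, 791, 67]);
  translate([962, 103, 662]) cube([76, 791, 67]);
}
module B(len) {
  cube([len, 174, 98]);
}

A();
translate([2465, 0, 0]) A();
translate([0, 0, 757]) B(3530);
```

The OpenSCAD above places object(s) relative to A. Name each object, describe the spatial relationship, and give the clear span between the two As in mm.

A is a table. B is a beam. A beam spans the tops of two tables. The clear span between the two tables is 1400 mm.

Second table starts at x = 2465; first ends at x = 1065; clear span = 2465 − 1065 = 1400 mm.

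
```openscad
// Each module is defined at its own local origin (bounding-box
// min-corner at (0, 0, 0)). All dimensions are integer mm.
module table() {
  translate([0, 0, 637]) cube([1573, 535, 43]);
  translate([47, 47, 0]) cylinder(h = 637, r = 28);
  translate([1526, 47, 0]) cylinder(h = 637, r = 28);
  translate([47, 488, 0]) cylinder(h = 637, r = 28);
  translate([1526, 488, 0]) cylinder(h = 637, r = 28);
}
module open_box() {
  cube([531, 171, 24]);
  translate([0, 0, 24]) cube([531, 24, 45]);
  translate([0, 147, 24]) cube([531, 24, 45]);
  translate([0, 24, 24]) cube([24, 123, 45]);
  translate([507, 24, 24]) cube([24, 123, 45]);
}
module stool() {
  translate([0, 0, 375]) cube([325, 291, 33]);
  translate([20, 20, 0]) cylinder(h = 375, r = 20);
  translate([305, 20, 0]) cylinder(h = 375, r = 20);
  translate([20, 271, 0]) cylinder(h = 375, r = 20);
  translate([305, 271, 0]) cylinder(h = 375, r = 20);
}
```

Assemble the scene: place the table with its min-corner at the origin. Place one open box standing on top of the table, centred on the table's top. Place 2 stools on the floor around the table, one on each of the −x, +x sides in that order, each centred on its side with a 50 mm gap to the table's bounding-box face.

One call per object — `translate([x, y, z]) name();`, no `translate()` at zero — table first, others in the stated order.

table();
translate([521, 182, 680]) open_box();
translate([-375, 122, 0]) stool();
translate([1623, 122, 0]) stool();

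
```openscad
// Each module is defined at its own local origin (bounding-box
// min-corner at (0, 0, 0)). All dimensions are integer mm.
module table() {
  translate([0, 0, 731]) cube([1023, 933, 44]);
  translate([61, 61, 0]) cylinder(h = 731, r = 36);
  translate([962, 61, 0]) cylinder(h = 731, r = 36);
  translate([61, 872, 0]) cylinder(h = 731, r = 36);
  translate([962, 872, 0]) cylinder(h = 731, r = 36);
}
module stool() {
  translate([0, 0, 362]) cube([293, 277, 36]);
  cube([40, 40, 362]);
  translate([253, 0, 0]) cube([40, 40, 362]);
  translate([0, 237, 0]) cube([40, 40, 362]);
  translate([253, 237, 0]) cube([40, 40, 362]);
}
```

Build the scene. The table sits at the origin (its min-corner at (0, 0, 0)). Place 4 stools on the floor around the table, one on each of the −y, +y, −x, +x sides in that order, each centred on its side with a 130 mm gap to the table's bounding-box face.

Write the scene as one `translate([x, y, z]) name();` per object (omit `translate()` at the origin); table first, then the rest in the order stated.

table();
translate([365, -407, 0]) stool();
translate([365, 1063, 0]) stool();
translate([-423, 328, 0]) stool();
translate([1153, 328, 0]) stool();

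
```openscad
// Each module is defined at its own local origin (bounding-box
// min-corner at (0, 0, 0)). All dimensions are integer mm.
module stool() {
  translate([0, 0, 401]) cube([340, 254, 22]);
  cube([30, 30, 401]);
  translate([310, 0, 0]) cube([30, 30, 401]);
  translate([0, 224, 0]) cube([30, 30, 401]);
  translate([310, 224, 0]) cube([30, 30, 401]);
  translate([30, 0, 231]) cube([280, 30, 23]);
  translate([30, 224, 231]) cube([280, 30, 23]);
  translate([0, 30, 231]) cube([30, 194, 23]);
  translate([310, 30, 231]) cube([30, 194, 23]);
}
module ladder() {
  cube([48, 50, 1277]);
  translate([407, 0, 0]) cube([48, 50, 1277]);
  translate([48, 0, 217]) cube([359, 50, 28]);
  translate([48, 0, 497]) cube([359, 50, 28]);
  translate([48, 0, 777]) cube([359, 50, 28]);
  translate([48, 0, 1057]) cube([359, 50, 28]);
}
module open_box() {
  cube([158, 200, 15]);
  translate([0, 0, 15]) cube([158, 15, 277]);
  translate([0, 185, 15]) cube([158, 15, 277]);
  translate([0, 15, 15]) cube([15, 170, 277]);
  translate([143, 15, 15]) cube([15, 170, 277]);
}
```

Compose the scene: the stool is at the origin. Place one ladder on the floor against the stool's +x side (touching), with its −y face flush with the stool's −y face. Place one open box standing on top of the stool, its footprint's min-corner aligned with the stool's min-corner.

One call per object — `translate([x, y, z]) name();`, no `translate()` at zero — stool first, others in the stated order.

stool();
translate([340, 0, 0]) ladder();
translate([0, 0, 423]) open_box();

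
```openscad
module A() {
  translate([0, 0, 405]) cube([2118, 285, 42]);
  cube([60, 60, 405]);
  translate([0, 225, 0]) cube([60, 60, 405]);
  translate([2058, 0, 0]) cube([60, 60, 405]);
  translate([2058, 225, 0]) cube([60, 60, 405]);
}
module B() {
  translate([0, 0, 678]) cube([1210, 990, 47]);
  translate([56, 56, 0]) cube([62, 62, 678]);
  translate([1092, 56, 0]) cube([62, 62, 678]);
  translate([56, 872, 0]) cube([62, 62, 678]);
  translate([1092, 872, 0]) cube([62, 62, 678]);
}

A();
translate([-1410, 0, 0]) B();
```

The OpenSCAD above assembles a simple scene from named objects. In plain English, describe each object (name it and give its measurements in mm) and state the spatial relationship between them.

A is a long wooden bench with a 2118 mm (x) × 285 mm (y) seat, 42 mm thick, its top surface 447 mm above the floor. Four 60 mm square legs at the seat corners, flush with the edges, run from z = 0 to the seat underside.

B is a table: top 1210 mm (x) × 990 mm (y), 47 mm thick, upper face at z = 725 mm, on four 62×62 mm square legs, each inset 56 mm from the nearest pair of top edges, running from z = 0 to the bottom of the top.

The table is on the floor beside the bench on its −x side.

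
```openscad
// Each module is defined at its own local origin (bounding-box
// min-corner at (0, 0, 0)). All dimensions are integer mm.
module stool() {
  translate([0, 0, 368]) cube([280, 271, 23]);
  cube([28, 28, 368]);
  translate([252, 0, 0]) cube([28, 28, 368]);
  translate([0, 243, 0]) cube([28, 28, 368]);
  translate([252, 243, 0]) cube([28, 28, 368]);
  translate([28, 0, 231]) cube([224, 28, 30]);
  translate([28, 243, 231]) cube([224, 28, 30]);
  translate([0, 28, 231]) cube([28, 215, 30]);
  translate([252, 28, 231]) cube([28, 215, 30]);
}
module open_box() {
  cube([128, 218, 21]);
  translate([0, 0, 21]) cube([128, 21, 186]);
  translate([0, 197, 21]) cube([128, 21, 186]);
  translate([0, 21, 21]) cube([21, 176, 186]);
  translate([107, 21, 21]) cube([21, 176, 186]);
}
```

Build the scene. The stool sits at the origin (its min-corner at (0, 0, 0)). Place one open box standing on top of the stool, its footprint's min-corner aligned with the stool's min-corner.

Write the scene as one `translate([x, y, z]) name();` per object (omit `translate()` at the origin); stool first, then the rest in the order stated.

stool();
translate([0, 0, 391]) open_box();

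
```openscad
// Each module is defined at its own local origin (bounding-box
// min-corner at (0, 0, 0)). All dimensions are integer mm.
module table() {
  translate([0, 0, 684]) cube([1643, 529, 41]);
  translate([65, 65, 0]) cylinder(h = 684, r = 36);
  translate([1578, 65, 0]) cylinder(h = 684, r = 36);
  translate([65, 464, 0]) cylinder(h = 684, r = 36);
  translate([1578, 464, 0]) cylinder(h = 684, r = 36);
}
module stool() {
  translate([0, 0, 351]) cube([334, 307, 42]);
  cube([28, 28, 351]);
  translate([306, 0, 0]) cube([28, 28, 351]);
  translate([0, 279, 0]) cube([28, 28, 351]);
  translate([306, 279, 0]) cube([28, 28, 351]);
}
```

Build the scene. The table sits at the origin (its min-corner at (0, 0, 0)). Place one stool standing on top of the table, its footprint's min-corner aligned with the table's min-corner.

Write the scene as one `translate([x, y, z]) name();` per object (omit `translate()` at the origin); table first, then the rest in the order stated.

table();
translate([0, 0, 725]) stool();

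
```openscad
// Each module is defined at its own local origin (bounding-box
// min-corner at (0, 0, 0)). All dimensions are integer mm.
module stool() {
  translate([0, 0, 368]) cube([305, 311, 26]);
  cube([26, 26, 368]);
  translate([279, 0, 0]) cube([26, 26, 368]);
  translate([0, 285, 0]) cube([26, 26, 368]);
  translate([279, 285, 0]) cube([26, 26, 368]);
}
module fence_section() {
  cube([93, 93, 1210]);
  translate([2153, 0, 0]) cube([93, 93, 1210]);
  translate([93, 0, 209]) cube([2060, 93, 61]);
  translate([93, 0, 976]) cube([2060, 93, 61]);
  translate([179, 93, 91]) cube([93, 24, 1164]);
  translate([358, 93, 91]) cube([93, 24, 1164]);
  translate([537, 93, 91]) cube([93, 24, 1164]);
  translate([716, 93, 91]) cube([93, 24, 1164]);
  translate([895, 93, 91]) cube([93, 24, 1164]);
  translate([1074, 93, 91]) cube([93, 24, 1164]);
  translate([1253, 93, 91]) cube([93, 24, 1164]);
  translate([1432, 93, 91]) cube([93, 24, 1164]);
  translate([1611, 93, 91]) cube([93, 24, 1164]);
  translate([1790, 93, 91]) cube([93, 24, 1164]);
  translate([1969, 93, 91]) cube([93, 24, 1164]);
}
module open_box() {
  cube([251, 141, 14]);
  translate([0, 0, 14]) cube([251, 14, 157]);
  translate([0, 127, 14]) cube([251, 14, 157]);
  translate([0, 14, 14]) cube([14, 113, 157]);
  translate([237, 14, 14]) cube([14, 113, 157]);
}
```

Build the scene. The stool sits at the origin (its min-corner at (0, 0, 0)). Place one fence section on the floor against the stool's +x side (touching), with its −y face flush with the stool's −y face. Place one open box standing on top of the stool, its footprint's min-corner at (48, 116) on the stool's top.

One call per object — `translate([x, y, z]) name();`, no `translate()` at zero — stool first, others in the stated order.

stool();
translate([305, 0, 0]) fence_section();
translate([48, 116, 394]) open_box();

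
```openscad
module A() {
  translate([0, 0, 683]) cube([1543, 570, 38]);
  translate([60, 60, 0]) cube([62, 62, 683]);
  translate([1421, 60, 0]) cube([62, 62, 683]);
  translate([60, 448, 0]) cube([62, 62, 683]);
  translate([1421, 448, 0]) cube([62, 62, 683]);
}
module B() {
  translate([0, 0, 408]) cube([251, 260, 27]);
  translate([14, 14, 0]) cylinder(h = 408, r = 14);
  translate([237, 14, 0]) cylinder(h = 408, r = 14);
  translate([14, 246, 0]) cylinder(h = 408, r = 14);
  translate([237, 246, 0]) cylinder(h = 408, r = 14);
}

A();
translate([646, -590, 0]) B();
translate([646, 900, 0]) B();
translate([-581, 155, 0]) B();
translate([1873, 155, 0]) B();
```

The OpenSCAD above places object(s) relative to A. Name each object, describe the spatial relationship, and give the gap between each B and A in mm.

Each stool's nearest face is 330 mm from the table's bounding box.

A is a table. B is a stool. Four stools sit around the table at the −y, +y, −x, +x sides. The gap between each stool and the table is 330 mm.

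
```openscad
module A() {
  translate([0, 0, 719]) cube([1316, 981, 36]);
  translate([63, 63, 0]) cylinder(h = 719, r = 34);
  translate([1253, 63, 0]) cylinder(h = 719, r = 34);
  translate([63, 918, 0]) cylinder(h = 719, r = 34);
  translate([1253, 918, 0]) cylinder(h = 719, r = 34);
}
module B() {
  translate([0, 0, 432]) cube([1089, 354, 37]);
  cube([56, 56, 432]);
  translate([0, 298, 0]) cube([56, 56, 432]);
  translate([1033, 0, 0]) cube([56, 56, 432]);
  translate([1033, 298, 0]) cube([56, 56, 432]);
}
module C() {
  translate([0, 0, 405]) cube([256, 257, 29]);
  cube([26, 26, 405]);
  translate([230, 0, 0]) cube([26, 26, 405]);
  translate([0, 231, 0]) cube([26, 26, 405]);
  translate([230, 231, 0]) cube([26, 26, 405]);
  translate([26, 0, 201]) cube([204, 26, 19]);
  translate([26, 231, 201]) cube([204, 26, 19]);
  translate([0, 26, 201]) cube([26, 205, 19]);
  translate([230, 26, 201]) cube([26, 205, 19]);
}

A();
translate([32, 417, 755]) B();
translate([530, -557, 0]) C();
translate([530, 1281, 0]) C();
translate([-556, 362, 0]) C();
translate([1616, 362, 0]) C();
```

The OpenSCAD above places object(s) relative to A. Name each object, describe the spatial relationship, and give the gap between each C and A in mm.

A is a table. B is a bench. C is a stool. The bench is on top of the table. Four stools sit around the table at the −y, +y, −x, +x sides. The gap between each stool and the table is 300 mm.

Each stool's nearest face is 300 mm from the table's bounding box.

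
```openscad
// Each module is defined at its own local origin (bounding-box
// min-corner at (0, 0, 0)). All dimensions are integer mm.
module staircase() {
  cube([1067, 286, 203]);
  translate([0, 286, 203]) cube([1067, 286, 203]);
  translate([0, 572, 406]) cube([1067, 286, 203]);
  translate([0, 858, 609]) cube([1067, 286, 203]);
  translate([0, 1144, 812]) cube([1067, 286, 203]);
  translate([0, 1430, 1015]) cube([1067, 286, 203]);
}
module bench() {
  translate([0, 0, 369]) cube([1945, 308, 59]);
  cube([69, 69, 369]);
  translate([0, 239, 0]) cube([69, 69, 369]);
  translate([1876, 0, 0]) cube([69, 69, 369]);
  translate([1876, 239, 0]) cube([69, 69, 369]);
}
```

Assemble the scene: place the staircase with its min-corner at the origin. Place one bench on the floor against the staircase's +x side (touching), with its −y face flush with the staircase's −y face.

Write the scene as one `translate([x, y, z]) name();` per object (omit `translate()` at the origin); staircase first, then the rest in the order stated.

staircase();
translate([1067, 0, 0]) bench();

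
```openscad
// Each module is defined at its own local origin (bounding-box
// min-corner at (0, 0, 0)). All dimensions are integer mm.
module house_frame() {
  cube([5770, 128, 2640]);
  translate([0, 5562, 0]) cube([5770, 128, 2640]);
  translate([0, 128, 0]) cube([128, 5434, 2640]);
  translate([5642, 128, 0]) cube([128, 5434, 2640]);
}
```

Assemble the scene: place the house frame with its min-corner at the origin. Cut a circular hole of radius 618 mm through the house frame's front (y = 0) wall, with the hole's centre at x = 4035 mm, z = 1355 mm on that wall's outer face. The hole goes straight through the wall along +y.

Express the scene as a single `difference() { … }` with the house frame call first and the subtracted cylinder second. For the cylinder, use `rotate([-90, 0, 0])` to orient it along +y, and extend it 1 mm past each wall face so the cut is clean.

difference() {
  house_frame();
  translate([4035, -1, 1355]) rotate([-90, 0, 0]) cylinder(h = 130, r = 618);
}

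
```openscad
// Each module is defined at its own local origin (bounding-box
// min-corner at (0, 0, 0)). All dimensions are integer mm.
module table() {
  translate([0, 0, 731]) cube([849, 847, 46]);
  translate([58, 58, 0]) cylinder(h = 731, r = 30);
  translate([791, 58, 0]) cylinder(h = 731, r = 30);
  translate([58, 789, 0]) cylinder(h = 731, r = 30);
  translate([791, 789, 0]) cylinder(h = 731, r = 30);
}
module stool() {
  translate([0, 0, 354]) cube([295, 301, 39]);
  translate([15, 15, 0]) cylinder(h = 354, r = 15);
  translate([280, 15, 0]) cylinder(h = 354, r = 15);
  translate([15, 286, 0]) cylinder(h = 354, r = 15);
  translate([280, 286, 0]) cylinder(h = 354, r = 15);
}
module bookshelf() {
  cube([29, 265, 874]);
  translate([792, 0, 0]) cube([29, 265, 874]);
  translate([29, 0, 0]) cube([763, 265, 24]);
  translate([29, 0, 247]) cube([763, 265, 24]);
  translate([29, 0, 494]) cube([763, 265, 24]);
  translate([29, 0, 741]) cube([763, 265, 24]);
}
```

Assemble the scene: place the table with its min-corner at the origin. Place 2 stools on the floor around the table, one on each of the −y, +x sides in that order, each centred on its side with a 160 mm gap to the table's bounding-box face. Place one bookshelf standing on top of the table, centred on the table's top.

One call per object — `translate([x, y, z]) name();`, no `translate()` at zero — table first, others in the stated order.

table();
translate([277, -461, 0]) stool();
translate([1009, 273, 0]) stool();
translate([14, 291, 777]) bookshelf();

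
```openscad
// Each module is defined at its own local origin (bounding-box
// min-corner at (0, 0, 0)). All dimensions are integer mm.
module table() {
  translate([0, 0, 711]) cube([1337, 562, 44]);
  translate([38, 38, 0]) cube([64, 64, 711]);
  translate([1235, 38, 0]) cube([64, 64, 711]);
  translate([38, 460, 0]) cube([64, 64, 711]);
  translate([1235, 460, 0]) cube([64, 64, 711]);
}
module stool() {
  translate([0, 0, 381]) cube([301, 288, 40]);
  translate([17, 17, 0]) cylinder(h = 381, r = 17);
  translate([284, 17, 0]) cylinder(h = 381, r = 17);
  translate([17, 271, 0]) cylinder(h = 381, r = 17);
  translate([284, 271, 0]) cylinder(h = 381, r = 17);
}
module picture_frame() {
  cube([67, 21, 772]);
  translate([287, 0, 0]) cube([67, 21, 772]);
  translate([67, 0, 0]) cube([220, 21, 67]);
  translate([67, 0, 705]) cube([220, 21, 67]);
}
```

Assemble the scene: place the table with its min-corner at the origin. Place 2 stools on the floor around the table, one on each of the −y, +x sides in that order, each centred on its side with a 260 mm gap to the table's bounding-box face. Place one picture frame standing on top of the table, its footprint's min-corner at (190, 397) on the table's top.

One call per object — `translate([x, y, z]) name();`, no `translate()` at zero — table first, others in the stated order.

table();
translate([518, -548, 0]) stool();
translate([1597, 137, 0]) stool();
translate([190, 397, 755]) picture_frame();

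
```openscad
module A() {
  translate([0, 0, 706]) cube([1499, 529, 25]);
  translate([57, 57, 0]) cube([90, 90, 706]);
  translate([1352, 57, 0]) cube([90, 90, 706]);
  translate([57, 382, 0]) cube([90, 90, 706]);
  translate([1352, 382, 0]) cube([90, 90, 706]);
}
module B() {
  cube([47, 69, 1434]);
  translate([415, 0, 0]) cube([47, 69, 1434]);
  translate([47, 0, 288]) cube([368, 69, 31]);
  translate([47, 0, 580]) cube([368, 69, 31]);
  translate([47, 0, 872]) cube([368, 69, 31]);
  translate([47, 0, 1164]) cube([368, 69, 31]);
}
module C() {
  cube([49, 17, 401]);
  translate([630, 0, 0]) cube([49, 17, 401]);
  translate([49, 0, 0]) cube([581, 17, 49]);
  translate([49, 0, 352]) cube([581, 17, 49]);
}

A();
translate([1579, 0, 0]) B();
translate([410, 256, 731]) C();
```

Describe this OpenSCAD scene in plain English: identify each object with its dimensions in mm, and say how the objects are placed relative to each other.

A is a rectangular dining table. The top is 1499×529×25 mm with its upper surface at z = 731 mm. It stands on four 90×90 mm square legs, each inset 57 mm from the nearest pair of top edges, running from the floor to the underside of the top.

B is a wooden ladder with two side rails of 47×69 mm section and 1434 mm height, set 462 mm apart overall. Between them run 4 rectangular rungs (69 mm deep, 31 mm thick), front faces flush with the rails' −y face. The bottom of the first rung is 288 mm above the floor and each subsequent rung is 292 mm higher than the one below.

C is a rectangular picture frame lying in the x–z plane (depth along y). The opening is 581 mm wide (x) by 303 mm tall (z), surrounded by a border 49 mm wide on all four sides. The frame is 17 mm deep and is made of two full-height vertical stiles with two horizontal rails fitted between them.

The ladder is on the floor beside the table on its +x side. The picture frame is on top of the table, centred.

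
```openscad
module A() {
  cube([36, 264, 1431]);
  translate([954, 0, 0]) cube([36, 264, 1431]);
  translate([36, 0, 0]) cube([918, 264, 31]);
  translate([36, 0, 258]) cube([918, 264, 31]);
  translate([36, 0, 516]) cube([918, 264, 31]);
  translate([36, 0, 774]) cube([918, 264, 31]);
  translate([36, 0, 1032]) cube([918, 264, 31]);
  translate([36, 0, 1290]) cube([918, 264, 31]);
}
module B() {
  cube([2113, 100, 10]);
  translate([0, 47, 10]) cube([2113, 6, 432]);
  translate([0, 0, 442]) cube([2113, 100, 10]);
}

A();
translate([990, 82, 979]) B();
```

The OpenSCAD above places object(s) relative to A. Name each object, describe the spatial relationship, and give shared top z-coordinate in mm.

Both tops at z = 1431 mm.

A is a bookshelf. B is an I-beam. The I-beam is beside the bookshelf with their tops flush at z = 1431. The shared top z-coordinate is 1431 mm.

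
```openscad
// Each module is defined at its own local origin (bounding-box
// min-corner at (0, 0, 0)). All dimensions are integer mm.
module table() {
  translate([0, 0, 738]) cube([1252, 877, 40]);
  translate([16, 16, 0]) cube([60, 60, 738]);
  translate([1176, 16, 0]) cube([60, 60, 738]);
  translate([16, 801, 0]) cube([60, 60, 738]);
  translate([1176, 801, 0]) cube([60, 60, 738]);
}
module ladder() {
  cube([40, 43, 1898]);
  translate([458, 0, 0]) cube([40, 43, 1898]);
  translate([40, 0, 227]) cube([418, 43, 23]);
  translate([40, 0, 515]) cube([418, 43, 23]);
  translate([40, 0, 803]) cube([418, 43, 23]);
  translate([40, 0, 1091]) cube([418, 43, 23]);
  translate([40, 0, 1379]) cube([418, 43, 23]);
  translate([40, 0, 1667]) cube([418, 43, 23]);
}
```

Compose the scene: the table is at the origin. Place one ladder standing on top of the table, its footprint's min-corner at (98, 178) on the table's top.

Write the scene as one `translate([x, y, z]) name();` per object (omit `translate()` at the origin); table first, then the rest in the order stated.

table();
translate([98, 178, 778]) ladder();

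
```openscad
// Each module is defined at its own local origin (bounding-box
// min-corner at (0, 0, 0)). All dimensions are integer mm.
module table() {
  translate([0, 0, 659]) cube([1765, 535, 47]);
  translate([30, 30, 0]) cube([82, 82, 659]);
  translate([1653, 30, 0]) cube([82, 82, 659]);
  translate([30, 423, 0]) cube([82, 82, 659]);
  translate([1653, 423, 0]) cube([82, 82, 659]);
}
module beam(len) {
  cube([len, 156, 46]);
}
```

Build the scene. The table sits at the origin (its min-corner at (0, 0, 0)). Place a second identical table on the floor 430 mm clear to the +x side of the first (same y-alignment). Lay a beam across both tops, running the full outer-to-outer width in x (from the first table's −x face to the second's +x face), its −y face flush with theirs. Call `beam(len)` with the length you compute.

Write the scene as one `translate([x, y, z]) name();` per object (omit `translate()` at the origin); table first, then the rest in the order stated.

table();
translate([2195, 0, 0]) table();
translate([0, 0, 706]) beam(3960);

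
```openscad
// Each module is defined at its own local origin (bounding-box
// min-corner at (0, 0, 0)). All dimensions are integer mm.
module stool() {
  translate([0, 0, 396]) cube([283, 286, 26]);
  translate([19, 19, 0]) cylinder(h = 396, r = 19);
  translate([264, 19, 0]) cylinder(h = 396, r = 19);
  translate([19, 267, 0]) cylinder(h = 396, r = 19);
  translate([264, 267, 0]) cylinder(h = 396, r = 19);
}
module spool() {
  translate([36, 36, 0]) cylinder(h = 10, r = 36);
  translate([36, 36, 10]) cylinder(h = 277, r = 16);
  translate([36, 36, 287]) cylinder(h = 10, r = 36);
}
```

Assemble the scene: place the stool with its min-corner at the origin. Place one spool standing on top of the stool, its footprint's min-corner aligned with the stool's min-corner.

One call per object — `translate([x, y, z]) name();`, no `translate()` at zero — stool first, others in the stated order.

stool();
translate([0, 0, 422]) spool();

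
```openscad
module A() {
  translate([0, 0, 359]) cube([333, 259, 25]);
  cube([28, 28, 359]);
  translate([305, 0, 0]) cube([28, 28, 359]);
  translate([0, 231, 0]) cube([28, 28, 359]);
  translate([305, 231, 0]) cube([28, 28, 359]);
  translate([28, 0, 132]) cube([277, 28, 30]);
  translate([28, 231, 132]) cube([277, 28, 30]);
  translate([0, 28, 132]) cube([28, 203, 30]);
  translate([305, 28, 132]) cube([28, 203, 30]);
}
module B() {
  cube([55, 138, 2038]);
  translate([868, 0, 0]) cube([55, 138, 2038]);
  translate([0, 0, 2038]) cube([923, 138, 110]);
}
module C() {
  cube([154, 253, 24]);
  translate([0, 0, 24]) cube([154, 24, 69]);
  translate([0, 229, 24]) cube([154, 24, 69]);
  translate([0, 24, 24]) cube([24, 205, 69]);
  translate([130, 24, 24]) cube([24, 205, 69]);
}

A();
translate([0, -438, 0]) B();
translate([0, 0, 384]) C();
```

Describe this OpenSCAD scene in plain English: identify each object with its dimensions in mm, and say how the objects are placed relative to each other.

A is a simple wooden stool: a rectangular seat 333 mm (x) by 259 mm (y), 25 mm thick, top face at z = 384 mm, on four square legs, each 28×28 mm in cross-section. The legs rest on z = 0, each flush with a corner of the seat. Four stretchers, 28 mm wide and 30 mm tall, connect adjacent legs with their undersides at z = 132 mm, each running between the inner faces of the legs it joins and aligned with the legs' outer faces on the other axis.

B is a door frame. The clear opening is 813 mm wide and 2038 mm high. Two 55 mm wide jambs, 138 mm deep, stand either side of the opening from the floor to the top of the opening. A 110 mm thick head sits across the top of both jambs, spanning the full outside width of the frame.

C is an open-topped rectangular box: outside dimensions 154×253×93 mm, with a uniform wall and base thickness of 24 mm. The base is a full 154×253 slab on the floor; four walls sit on top of the base. The front and back walls (the −y and +y sides) span the full width; the two side walls fit between them.

The door frame is on the floor beside the stool on its −y side. The open box is on top of the stool.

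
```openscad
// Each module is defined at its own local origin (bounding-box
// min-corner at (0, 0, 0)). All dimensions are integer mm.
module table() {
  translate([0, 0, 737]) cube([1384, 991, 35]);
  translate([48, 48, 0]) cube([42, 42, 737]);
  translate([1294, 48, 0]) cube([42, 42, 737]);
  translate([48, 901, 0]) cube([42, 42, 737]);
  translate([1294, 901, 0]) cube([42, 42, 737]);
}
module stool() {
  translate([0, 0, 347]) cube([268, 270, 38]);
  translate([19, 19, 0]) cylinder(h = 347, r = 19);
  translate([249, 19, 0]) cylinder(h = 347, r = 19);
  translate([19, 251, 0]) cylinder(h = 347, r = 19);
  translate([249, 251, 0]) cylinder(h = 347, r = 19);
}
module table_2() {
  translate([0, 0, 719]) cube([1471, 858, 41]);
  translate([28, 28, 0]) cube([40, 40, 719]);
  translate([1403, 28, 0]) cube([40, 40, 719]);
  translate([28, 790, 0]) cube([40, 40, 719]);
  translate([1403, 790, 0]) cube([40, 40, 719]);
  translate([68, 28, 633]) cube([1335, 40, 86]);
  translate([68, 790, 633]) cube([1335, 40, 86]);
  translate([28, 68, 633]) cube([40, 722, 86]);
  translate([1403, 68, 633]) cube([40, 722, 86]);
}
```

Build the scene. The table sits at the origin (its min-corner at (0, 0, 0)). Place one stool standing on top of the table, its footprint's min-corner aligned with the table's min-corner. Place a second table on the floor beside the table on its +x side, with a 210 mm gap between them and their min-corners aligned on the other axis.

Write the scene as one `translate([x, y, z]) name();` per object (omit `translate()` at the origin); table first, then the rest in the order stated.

table();
translate([0, 0, 772]) stool();
translate([1594, 0, 0]) table_2();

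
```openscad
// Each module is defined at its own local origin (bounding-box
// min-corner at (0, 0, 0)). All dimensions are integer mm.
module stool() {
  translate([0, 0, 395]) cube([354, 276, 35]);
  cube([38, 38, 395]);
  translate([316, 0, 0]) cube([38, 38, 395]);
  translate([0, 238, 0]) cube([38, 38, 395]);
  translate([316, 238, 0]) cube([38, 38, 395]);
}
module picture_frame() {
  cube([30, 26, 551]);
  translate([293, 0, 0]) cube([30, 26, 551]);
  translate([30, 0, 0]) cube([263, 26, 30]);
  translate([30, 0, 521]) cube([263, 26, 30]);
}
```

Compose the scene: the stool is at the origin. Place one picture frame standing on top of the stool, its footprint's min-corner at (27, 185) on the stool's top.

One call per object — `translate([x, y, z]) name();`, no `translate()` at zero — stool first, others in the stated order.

stool();
translate([27, 185, 430]) picture_frame();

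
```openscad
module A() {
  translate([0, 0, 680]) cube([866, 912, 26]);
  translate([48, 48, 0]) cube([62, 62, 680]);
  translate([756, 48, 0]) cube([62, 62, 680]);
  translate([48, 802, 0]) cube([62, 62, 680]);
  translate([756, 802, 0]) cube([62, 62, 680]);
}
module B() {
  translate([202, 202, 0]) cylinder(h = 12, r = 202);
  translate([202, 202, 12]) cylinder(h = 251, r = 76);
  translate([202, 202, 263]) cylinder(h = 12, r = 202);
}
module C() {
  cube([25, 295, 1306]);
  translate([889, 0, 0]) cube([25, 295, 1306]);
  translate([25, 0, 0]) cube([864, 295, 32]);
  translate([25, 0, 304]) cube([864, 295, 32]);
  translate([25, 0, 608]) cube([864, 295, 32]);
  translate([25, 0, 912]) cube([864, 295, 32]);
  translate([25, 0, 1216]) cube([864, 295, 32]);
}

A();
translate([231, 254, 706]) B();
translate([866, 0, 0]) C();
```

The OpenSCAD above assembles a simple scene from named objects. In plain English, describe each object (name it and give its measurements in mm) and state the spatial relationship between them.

A is a table with a 866×912 mm rectangular top, 26 mm thick, top surface at z = 706 mm, supported by four 62×62 mm square legs, each inset 48 mm from the nearest pair of top edges, running from the floor.

B is a spool: two coaxial disc flanges of radius 202 mm and thickness 12 mm, joined by a core cylinder of radius 76 mm and height 251 mm. The lower flange rests on z = 0 and the three cylinders share a vertical axis.

C is a bookshelf 914 mm wide overall, 295 mm deep and 1306 mm tall. The two sides are 25 mm thick vertical panels. 5 horizontal shelves of 32 mm thickness span between the inner faces of the sides; the lowest shelf sits on the floor and shelves are stacked with a clear vertical gap of 272 mm between each pair.

The spool is on top of the table, centred. The bookshelf is against the table's +x side, with their −y faces flush.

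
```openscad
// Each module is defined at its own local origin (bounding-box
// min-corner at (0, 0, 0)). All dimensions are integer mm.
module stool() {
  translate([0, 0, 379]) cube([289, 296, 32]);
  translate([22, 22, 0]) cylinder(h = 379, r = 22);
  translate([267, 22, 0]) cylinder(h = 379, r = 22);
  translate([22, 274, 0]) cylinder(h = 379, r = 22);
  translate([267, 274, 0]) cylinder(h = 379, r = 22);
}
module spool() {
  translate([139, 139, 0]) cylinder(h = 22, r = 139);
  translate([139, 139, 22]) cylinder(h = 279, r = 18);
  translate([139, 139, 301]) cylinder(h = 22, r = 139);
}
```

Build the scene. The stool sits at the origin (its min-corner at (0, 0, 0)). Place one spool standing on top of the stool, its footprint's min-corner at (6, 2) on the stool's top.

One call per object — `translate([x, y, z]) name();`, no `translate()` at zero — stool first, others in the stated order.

stool();
translate([6, 2, 411]) spool();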